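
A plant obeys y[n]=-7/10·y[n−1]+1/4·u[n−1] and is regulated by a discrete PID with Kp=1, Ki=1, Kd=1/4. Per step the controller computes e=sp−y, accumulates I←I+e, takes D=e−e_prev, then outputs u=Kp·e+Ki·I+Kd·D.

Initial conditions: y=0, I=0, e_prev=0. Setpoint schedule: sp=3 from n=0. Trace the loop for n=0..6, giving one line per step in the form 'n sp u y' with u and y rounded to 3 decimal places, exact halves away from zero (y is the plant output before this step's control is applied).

0 3 6.750 0.000
1 3 5.203 1.688
2 3 10.465 0.120
3 3 7.524 2.533
4 3 14.050 0.108
5 3 8.846 3.437
6 3 17.411 -0.194

(exact arithmetic carried between steps; '≈' marks a value shown rounded to 6 d.p. or computed from one; I and e_prev carry over from the previous line; the table rounds u and y to 3 d.p., halves away from zero)
n=0: y=0, sp=3, e=sp−y=3; I=3, D=e−e_prev=3; u=1·3+1·3+1/4·3=6.75; next y=-7/10·0+1/4·6.75=1.6875
n=1: y=1.6875, sp=3, e=sp−y=1.3125; I=4.3125, D=e−e_prev=-1.6875; u=1·1.3125+1·4.3125+1/4·(-1.6875)=5.203125; next y=-7/10·1.6875+1/4·5.203125≈0.119531
n=2: y≈0.119531, sp=3, e=sp−y≈2.880469; I≈7.192969, D=e−e_prev≈1.567969; u=1·2.880469+1·7.192969+1/4·1.567969≈10.465430; next y=-7/10·0.119531+1/4·10.465430≈2.532686
n=3: y≈2.532686, sp=3, e=sp−y≈0.467314; I≈7.660283, D=e−e_prev≈-2.413154; u=1·0.467314+1·7.660283+1/4·(-2.413154)≈7.524309; next y=-7/10·2.532686+1/4·7.524309≈0.108197
n=4: y≈0.108197, sp=3, e=sp−y≈2.891803; I≈10.552086, D=e−e_prev≈2.424488; u=1·2.891803+1·10.552086+1/4·2.424488≈14.050010; next y=-7/10·0.108197+1/4·14.050010≈3.436764
n=5: y≈3.436764, sp=3, e=sp−y≈-0.436764; I≈10.115321, D=e−e_prev≈-3.328567; u=1·(-0.436764)+1·10.115321+1/4·(-3.328567)≈8.846415; next y=-7/10·3.436764+1/4·8.846415≈-0.194131
n=6: y≈-0.194131, sp=3, e=sp−y≈3.194131; I≈13.309453, D=e−e_prev≈3.630896; u=1·3.194131+1·13.309453+1/4·3.630896≈17.411308; next y=-7/10·(-0.194131)+1/4·17.411308≈4.488719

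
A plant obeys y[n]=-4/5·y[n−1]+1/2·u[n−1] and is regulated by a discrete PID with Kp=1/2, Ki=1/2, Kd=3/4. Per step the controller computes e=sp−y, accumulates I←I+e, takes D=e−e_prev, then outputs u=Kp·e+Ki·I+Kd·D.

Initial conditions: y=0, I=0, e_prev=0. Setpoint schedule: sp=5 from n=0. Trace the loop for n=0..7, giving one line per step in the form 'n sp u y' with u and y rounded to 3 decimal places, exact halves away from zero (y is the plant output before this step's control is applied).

(exact arithmetic carried between steps; '≈' marks a value shown rounded to 6 d.p. or computed from one; I and e_prev carry over from the previous line; the table rounds u and y to 3 d.p., halves away from zero)
n=0: y=0, sp=5, e=sp−y=5; I=5, D=e−e_prev=5; u=1/2·5+1/2·5+3/4·5=8.75; next y=-4/5·0+1/2·8.75=4.375
n=1: y=4.375, sp=5, e=sp−y=0.625; I=5.625, D=e−e_prev=-4.375; u=1/2·0.625+1/2·5.625+3/4·(-4.375)=-0.15625; next y=-4/5·4.375+1/2·(-0.15625)=-3.578125
n=2: y=-3.578125, sp=5, e=sp−y=8.578125; I=14.203125, D=e−e_prev=7.953125; u=1/2·8.578125+1/2·14.203125+3/4·7.953125≈17.355469; next y=-4/5·(-3.578125)+1/2·17.355469≈11.540234
n=3: y≈11.540234, sp=5, e=sp−y≈-6.540234; I≈7.662891, D=e−e_prev≈-15.118359; u=1/2·(-6.540234)+1/2·7.662891+3/4·(-15.118359)≈-10.777441; next y=-4/5·11.540234+1/2·(-10.777441)≈-14.620908
n=4: y≈-14.620908, sp=5, e=sp−y≈19.620908; I≈27.283799, D=e−e_prev≈26.161143; u=1/2·19.620908+1/2·27.283799+3/4·26.161143≈43.073210; next y=-4/5·(-14.620908)+1/2·43.073210≈33.233332
n=5: y≈33.233332, sp=5, e=sp−y≈-28.233332; I≈-0.949533, D=e−e_prev≈-47.854240; u=1/2·(-28.233332)+1/2·(-0.949533)+3/4·(-47.854240)≈-50.482112; next y=-4/5·33.233332+1/2·(-50.482112)≈-51.827722
n=6: y≈-51.827722, sp=5, e=sp−y≈56.827722; I≈55.878189, D=e−e_prev≈85.061053; u=1/2·56.827722+1/2·55.878189+3/4·85.061053≈120.148745; next y=-4/5·(-51.827722)+1/2·120.148745≈101.536550
n=7: y≈101.536550, sp=5, e=sp−y≈-96.536550; I≈-40.658361, D=e−e_prev≈-153.364271; u=1/2·(-96.536550)+1/2·(-40.658361)+3/4·(-153.364271)≈-183.620659; next y=-4/5·101.536550+1/2·(-183.620659)≈-173.039569

0 5 8.750 0.000
1 5 -0.156 4.375
2 5 17.355 -3.578
3 5 -10.777 11.540
4 5 43.073 -14.621
5 5 -50.482 33.233
6 5 120.149 -51.828
7 5 -183.621 101.537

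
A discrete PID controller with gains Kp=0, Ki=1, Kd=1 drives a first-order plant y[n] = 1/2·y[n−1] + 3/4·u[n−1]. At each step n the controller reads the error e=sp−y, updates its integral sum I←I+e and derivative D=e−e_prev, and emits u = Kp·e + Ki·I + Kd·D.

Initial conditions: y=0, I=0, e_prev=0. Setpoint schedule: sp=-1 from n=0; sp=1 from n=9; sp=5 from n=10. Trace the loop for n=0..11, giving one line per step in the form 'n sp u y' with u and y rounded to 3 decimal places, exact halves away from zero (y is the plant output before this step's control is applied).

(exact arithmetic carried between steps; '≈' marks a value shown rounded to 6 d.p. or computed from one; I and e_prev carry over from the previous line; the table rounds u and y to 3 d.p., halves away from zero)
n=0: y=0, sp=-1, e=sp−y=-1; I=-1, D=e−e_prev=-1; u=0·(-1)+1·(-1)+1·(-1)=-2; next y=1/2·0+3/4·(-2)=-1.5
n=1: y=-1.5, sp=-1, e=sp−y=0.5; I=-0.5, D=e−e_prev=1.5; u=0·0.5+1·(-0.5)+1·1.5=1; next y=1/2·(-1.5)+3/4·1=0
n=2: y=0, sp=-1, e=sp−y=-1; I=-1.5, D=e−e_prev=-1.5; u=0·(-1)+1·(-1.5)+1·(-1.5)=-3; next y=1/2·0+3/4·(-3)=-2.25
n=3: y=-2.25, sp=-1, e=sp−y=1.25; I=-0.25, D=e−e_prev=2.25; u=0·1.25+1·(-0.25)+1·2.25=2; next y=1/2·(-2.25)+3/4·2=0.375
n=4: y=0.375, sp=-1, e=sp−y=-1.375; I=-1.625, D=e−e_prev=-2.625; u=0·(-1.375)+1·(-1.625)+1·(-2.625)=-4.25; next y=1/2·0.375+3/4·(-4.25)=-3
n=5: y=-3, sp=-1, e=sp−y=2; I=0.375, D=e−e_prev=3.375; u=0·2+1·0.375+1·3.375=3.75; next y=1/2·(-3)+3/4·3.75=1.3125
n=6: y=1.3125, sp=-1, e=sp−y=-2.3125; I=-1.9375, D=e−e_prev=-4.3125; u=0·(-2.3125)+1·(-1.9375)+1·(-4.3125)=-6.25; next y=1/2·1.3125+3/4·(-6.25)=-4.03125
n=7: y=-4.03125, sp=-1, e=sp−y=3.03125; I=1.09375, D=e−e_prev=5.34375; u=0·3.03125+1·1.09375+1·5.34375=6.4375; next y=1/2·(-4.03125)+3/4·6.4375=2.8125
n=8: y=2.8125, sp=-1, e=sp−y=-3.8125; I=-2.71875, D=e−e_prev=-6.84375; u=0·(-3.8125)+1·(-2.71875)+1·(-6.84375)=-9.5625; next y=1/2·2.8125+3/4·(-9.5625)=-5.765625
n=9: y=-5.765625, sp=1, e=sp−y=6.765625; I=4.046875, D=e−e_prev=10.578125; u=0·6.765625+1·4.046875+1·10.578125=14.625; next y=1/2·(-5.765625)+3/4·14.625≈8.085938
n=10: y≈8.085938, sp=5, e=sp−y≈-3.085938; I≈0.960938, D=e−e_prev≈-9.851563; u=0·(-3.085938)+1·0.960938+1·(-9.851563)≈-8.890625; next y=1/2·8.085938+3/4·(-8.890625)≈-2.625
n=11: y=-2.625, sp=5, e=sp−y=7.625; I≈8.585938, D=e−e_prev≈10.710938; u=0·7.625+1·8.585938+1·10.710938≈19.296875; next y=1/2·(-2.625)+3/4·19.296875≈13.160156

0 -1 -2.000 0.000
1 -1 1.000 -1.500
2 -1 -3.000 0.000
3 -1 2.000 -2.250
4 -1 -4.250 0.375
5 -1 3.750 -3.000
6 -1 -6.250 1.313
7 -1 6.438 -4.031
8 -1 -9.563 2.813
9 1 14.625 -5.766
10 5 -8.891 8.086
11 5 19.297 -2.625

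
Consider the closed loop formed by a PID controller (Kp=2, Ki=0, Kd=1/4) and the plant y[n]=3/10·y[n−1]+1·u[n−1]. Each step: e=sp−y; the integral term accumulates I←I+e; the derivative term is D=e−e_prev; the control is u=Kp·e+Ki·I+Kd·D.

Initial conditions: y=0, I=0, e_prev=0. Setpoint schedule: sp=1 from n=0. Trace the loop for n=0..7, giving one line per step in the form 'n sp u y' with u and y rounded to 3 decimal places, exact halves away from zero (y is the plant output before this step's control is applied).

(exact arithmetic carried between steps; '≈' marks a value shown rounded to 6 d.p. or computed from one; I and e_prev carry over from the previous line; the table rounds u and y to 3 d.p., halves away from zero)
n=0: y=0, sp=1, e=sp−y=1; I=1, D=e−e_prev=1; u=2·1+0·1+1/4·1=2.25; next y=3/10·0+1·2.25=2.25
n=1: y=2.25, sp=1, e=sp−y=-1.25; I=-0.25, D=e−e_prev=-2.25; u=2·(-1.25)+0·(-0.25)+1/4·(-2.25)=-3.0625; next y=3/10·2.25+1·(-3.0625)=-2.3875
n=2: y=-2.3875, sp=1, e=sp−y=3.3875; I=3.1375, D=e−e_prev=4.6375; u=2·3.3875+0·3.1375+1/4·4.6375=7.934375; next y=3/10·(-2.3875)+1·7.934375=7.218125
n=3: y=7.218125, sp=1, e=sp−y=-6.218125; I=-3.080625, D=e−e_prev=-9.605625; u=2·(-6.218125)+0·(-3.080625)+1/4·(-9.605625)≈-14.837656; next y=3/10·7.218125+1·(-14.837656)≈-12.672219
n=4: y≈-12.672219, sp=1, e=sp−y≈13.672219; I≈10.591594, D=e−e_prev≈19.890344; u=2·13.672219+0·10.591594+1/4·19.890344≈32.317023; next y=3/10·(-12.672219)+1·32.317023≈28.515358
n=5: y≈28.515358, sp=1, e=sp−y≈-27.515358; I≈-16.923764, D=e−e_prev≈-41.187577; u=2·(-27.515358)+0·(-16.923764)+1/4·(-41.187577)≈-65.327610; next y=3/10·28.515358+1·(-65.327610)≈-56.773002
n=6: y≈-56.773002, sp=1, e=sp−y≈57.773002; I≈40.849238, D=e−e_prev≈85.288360; u=2·57.773002+0·40.849238+1/4·85.288360≈136.868095; next y=3/10·(-56.773002)+1·136.868095≈119.836194
n=7: y≈119.836194, sp=1, e=sp−y≈-118.836194; I≈-77.986956, D=e−e_prev≈-176.609197; u=2·(-118.836194)+0·(-77.986956)+1/4·(-176.609197)≈-281.824688; next y=3/10·119.836194+1·(-281.824688)≈-245.873829

0 1 2.250 0.000
1 1 -3.063 2.250
2 1 7.934 -2.388
3 1 -14.838 7.218
4 1 32.317 -12.672
5 1 -65.328 28.515
6 1 136.868 -56.773
7 1 -281.825 119.836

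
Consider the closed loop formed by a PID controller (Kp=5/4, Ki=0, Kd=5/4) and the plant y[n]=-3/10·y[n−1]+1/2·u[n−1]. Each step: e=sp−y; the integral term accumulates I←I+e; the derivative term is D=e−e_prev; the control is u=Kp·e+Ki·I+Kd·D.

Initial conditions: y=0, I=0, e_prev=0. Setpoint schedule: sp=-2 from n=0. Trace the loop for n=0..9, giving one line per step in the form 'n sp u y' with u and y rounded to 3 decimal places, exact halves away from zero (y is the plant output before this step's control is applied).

0 -2 -5.000 0.000
1 -2 3.750 -2.500
2 -2 -12.188 2.625
3 -2 17.984 -6.881
4 -2 -38.743 11.057
5 -2 68.042 -22.688
6 -2 -132.929 40.827
7 -2 245.316 -78.713
8 -2 -466.571 146.272
9 -2 873.258 -277.167

(exact arithmetic carried between steps; '≈' marks a value shown rounded to 6 d.p. or computed from one; I and e_prev carry over from the previous line; the table rounds u and y to 3 d.p., halves away from zero)
n=0: y=0, sp=-2, e=sp−y=-2; I=-2, D=e−e_prev=-2; u=5/4·(-2)+0·(-2)+5/4·(-2)=-5; next y=-3/10·0+1/2·(-5)=-2.5
n=1: y=-2.5, sp=-2, e=sp−y=0.5; I=-1.5, D=e−e_prev=2.5; u=5/4·0.5+0·(-1.5)+5/4·2.5=3.75; next y=-3/10·(-2.5)+1/2·3.75=2.625
n=2: y=2.625, sp=-2, e=sp−y=-4.625; I=-6.125, D=e−e_prev=-5.125; u=5/4·(-4.625)+0·(-6.125)+5/4·(-5.125)=-12.1875; next y=-3/10·2.625+1/2·(-12.1875)=-6.88125
n=3: y=-6.88125, sp=-2, e=sp−y=4.88125; I=-1.24375, D=e−e_prev=9.50625; u=5/4·4.88125+0·(-1.24375)+5/4·9.50625=17.984375; next y=-3/10·(-6.88125)+1/2·17.984375≈11.056563
n=4: y≈11.056563, sp=-2, e=sp−y≈-13.056563; I≈-14.300313, D=e−e_prev≈-17.937813; u=5/4·(-13.056563)+0·(-14.300313)+5/4·(-17.937813)≈-38.742969; next y=-3/10·11.056563+1/2·(-38.742969)≈-22.688453
n=5: y≈-22.688453, sp=-2, e=sp−y≈20.688453; I≈6.388141, D=e−e_prev≈33.745016; u=5/4·20.688453+0·6.388141+5/4·33.745016≈68.041836; next y=-3/10·(-22.688453)+1/2·68.041836≈40.827454
n=6: y≈40.827454, sp=-2, e=sp−y≈-42.827454; I≈-36.439313, D=e−e_prev≈-63.515907; u=5/4·(-42.827454)+0·(-36.439313)+5/4·(-63.515907)≈-132.929201; next y=-3/10·40.827454+1/2·(-132.929201)≈-78.712837
n=7: y≈-78.712837, sp=-2, e=sp−y≈76.712837; I≈40.273523, D=e−e_prev≈119.540291; u=5/4·76.712837+0·40.273523+5/4·119.540291≈245.316409; next y=-3/10·(-78.712837)+1/2·245.316409≈146.272056
n=8: y≈146.272056, sp=-2, e=sp−y≈-148.272056; I≈-107.998532, D=e−e_prev≈-224.984892; u=5/4·(-148.272056)+0·(-107.998532)+5/4·(-224.984892)≈-466.571185; next y=-3/10·146.272056+1/2·(-466.571185)≈-277.167209
n=9: y≈-277.167209, sp=-2, e=sp−y≈275.167209; I≈167.168677, D=e−e_prev≈423.439265; u=5/4·275.167209+0·167.168677+5/4·423.439265≈873.258093; next y=-3/10·(-277.167209)+1/2·873.258093≈519.779209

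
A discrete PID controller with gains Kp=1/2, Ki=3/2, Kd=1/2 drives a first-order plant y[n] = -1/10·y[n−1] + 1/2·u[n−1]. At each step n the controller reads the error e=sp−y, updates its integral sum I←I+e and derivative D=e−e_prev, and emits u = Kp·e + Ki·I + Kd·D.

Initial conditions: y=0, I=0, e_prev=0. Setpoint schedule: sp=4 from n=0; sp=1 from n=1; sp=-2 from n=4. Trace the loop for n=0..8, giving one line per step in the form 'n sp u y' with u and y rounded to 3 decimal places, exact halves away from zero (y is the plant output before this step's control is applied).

0 4 10.000 0.000
1 1 -6.000 5.000
2 1 13.250 -3.500
3 1 -10.438 6.975
4 -2 10.566 -5.916
5 -2 -17.982 5.874
6 -2 14.734 -9.579
7 -2 -26.383 8.325
8 -2 22.954 -14.024

(exact arithmetic carried between steps; '≈' marks a value shown rounded to 6 d.p. or computed from one; I and e_prev carry over from the previous line; the table rounds u and y to 3 d.p., halves away from zero)
n=0: y=0, sp=4, e=sp−y=4; I=4, D=e−e_prev=4; u=1/2·4+3/2·4+1/2·4=10; next y=-1/10·0+1/2·10=5
n=1: y=5, sp=1, e=sp−y=-4; I=0, D=e−e_prev=-8; u=1/2·(-4)+3/2·0+1/2·(-8)=-6; next y=-1/10·5+1/2·(-6)=-3.5
n=2: y=-3.5, sp=1, e=sp−y=4.5; I=4.5, D=e−e_prev=8.5; u=1/2·4.5+3/2·4.5+1/2·8.5=13.25; next y=-1/10·(-3.5)+1/2·13.25=6.975
n=3: y=6.975, sp=1, e=sp−y=-5.975; I=-1.475, D=e−e_prev=-10.475; u=1/2·(-5.975)+3/2·(-1.475)+1/2·(-10.475)=-10.4375; next y=-1/10·6.975+1/2·(-10.4375)=-5.91625
n=4: y=-5.91625, sp=-2, e=sp−y=3.91625; I=2.44125, D=e−e_prev=9.89125; u=1/2·3.91625+3/2·2.44125+1/2·9.89125=10.565625; next y=-1/10·(-5.91625)+1/2·10.565625≈5.874438
n=5: y≈5.874438, sp=-2, e=sp−y≈-7.874438; I≈-5.433188, D=e−e_prev≈-11.790688; u=1/2·(-7.874438)+3/2·(-5.433188)+1/2·(-11.790688)≈-17.982344; next y=-1/10·5.874438+1/2·(-17.982344)≈-9.578616
n=6: y≈-9.578616, sp=-2, e=sp−y≈7.578616; I≈2.145428, D=e−e_prev≈15.453053; u=1/2·7.578616+3/2·2.145428+1/2·15.453053≈14.733977; next y=-1/10·(-9.578616)+1/2·14.733977≈8.324850
n=7: y≈8.324850, sp=-2, e=sp−y≈-10.324850; I≈-8.179422, D=e−e_prev≈-17.903465; u=1/2·(-10.324850)+3/2·(-8.179422)+1/2·(-17.903465)≈-26.383290; next y=-1/10·8.324850+1/2·(-26.383290)≈-14.024130
n=8: y≈-14.024130, sp=-2, e=sp−y≈12.024130; I≈3.844708, D=e−e_prev≈22.348980; u=1/2·12.024130+3/2·3.844708+1/2·22.348980≈22.953618; next y=-1/10·(-14.024130)+1/2·22.953618≈12.879222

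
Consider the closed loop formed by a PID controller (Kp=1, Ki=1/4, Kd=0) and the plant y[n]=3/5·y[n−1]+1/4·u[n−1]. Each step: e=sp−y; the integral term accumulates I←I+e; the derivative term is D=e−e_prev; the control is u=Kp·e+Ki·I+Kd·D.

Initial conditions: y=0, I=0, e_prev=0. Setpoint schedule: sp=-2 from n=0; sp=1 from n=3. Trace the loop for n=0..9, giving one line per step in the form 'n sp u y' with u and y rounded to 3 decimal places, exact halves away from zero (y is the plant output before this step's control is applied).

0 -2 -2.500 0.000
1 -2 -2.219 -0.625
2 -2 -2.182 -0.930
3 1 1.518 -1.103
4 1 1.018 -0.283
5 1 0.879 0.085
6 1 0.876 0.271
7 1 0.920 0.381
8 1 0.978 0.459
9 1 1.037 0.520

(exact arithmetic carried between steps; '≈' marks a value shown rounded to 6 d.p. or computed from one; I and e_prev carry over from the previous line; the table rounds u and y to 3 d.p., halves away from zero)
n=0: y=0, sp=-2, e=sp−y=-2; I=-2, D=e−e_prev=-2; u=1·(-2)+1/4·(-2)+0·(-2)=-2.5; next y=3/5·0+1/4·(-2.5)=-0.625
n=1: y=-0.625, sp=-2, e=sp−y=-1.375; I=-3.375, D=e−e_prev=0.625; u=1·(-1.375)+1/4·(-3.375)+0·0.625=-2.21875; next y=3/5·(-0.625)+1/4·(-2.21875)≈-0.929688
n=2: y≈-0.929688, sp=-2, e=sp−y≈-1.070313; I≈-4.445313, D=e−e_prev≈0.304688; u=1·(-1.070313)+1/4·(-4.445313)+0·0.304688≈-2.181641; next y=3/5·(-0.929688)+1/4·(-2.181641)≈-1.103223
n=3: y≈-1.103223, sp=1, e=sp−y≈2.103223; I≈-2.342090, D=e−e_prev≈3.173535; u=1·2.103223+1/4·(-2.342090)+0·3.173535≈1.517700; next y=3/5·(-1.103223)+1/4·1.517700≈-0.282509
n=4: y≈-0.282509, sp=1, e=sp−y≈1.282509; I≈-1.059581, D=e−e_prev≈-0.820714; u=1·1.282509+1/4·(-1.059581)+0·(-0.820714)≈1.017613; next y=3/5·(-0.282509)+1/4·1.017613≈0.084898
n=5: y≈0.084898, sp=1, e=sp−y≈0.915102; I≈-0.144479, D=e−e_prev≈-0.367407; u=1·0.915102+1/4·(-0.144479)+0·(-0.367407)≈0.878982; next y=3/5·0.084898+1/4·0.878982≈0.270684
n=6: y≈0.270684, sp=1, e=sp−y≈0.729316; I≈0.584836, D=e−e_prev≈-0.185786; u=1·0.729316+1/4·0.584836+0·(-0.185786)≈0.875525; next y=3/5·0.270684+1/4·0.875525≈0.381292
n=7: y≈0.381292, sp=1, e=sp−y≈0.618708; I≈1.203544, D=e−e_prev≈-0.110607; u=1·0.618708+1/4·1.203544+0·(-0.110607)≈0.919594; next y=3/5·0.381292+1/4·0.919594≈0.458674
n=8: y≈0.458674, sp=1, e=sp−y≈0.541326; I≈1.744871, D=e−e_prev≈-0.077382; u=1·0.541326+1/4·1.744871+0·(-0.077382)≈0.977544; next y=3/5·0.458674+1/4·0.977544≈0.519590
n=9: y≈0.519590, sp=1, e=sp−y≈0.480410; I≈2.225280, D=e−e_prev≈-0.060917; u=1·0.480410+1/4·2.225280+0·(-0.060917)≈1.036730; next y=3/5·0.519590+1/4·1.036730≈0.570937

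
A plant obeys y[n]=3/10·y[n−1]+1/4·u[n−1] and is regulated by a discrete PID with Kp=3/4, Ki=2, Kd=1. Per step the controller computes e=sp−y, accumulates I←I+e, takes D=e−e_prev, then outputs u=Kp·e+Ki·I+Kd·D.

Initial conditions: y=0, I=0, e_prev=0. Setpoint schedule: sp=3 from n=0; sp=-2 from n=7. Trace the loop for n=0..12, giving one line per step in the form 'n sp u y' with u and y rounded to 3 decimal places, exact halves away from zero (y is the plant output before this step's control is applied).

0 3 11.250 0.000
1 3 3.703 2.813
2 3 10.802 1.770
3 3 6.738 3.231
4 3 9.902 2.654
5 3 7.700 3.272
6 3 9.144 2.907
7 -2 -10.727 3.158
8 -2 2.555 -1.734
9 -2 -9.817 0.118
10 -2 -2.687 -2.419
11 -2 -8.217 -1.397
12 -2 -4.366 -2.473

(exact arithmetic carried between steps; '≈' marks a value shown rounded to 6 d.p. or computed from one; I and e_prev carry over from the previous line; the table rounds u and y to 3 d.p., halves away from zero)
n=0: y=0, sp=3, e=sp−y=3; I=3, D=e−e_prev=3; u=3/4·3+2·3+1·3=11.25; next y=3/10·0+1/4·11.25=2.8125
n=1: y=2.8125, sp=3, e=sp−y=0.1875; I=3.1875, D=e−e_prev=-2.8125; u=3/4·0.1875+2·3.1875+1·(-2.8125)=3.703125; next y=3/10·2.8125+1/4·3.703125≈1.769531
n=2: y≈1.769531, sp=3, e=sp−y≈1.230469; I≈4.417969, D=e−e_prev≈1.042969; u=3/4·1.230469+2·4.417969+1·1.042969≈10.801758; next y=3/10·1.769531+1/4·10.801758≈3.231299
n=3: y≈3.231299, sp=3, e=sp−y≈-0.231299; I≈4.186670, D=e−e_prev≈-1.461768; u=3/4·(-0.231299)+2·4.186670+1·(-1.461768)≈6.738098; next y=3/10·3.231299+1/4·6.738098≈2.653914
n=4: y≈2.653914, sp=3, e=sp−y≈0.346086; I≈4.532756, D=e−e_prev≈0.577385; u=3/4·0.346086+2·4.532756+1·0.577385≈9.902460; next y=3/10·2.653914+1/4·9.902460≈3.271789
n=5: y≈3.271789, sp=3, e=sp−y≈-0.271789; I≈4.260966, D=e−e_prev≈-0.617875; u=3/4·(-0.271789)+2·4.260966+1·(-0.617875)≈7.700216; next y=3/10·3.271789+1/4·7.700216≈2.906591
n=6: y≈2.906591, sp=3, e=sp−y≈0.093409; I≈4.354376, D=e−e_prev≈0.365199; u=3/4·0.093409+2·4.354376+1·0.365199≈9.144007; next y=3/10·2.906591+1/4·9.144007≈3.157979
n=7: y≈3.157979, sp=-2, e=sp−y≈-5.157979; I≈-0.803603, D=e−e_prev≈-5.251388; u=3/4·(-5.157979)+2·(-0.803603)+1·(-5.251388)≈-10.727079; next y=3/10·3.157979+1/4·(-10.727079)≈-1.734376
n=8: y≈-1.734376, sp=-2, e=sp−y≈-0.265624; I≈-1.069227, D=e−e_prev≈4.892355; u=3/4·(-0.265624)+2·(-1.069227)+1·4.892355≈2.554683; next y=3/10·(-1.734376)+1/4·2.554683≈0.118358
n=9: y≈0.118358, sp=-2, e=sp−y≈-2.118358; I≈-3.187585, D=e−e_prev≈-1.852734; u=3/4·(-2.118358)+2·(-3.187585)+1·(-1.852734)≈-9.816672; next y=3/10·0.118358+1/4·(-9.816672)≈-2.418661
n=10: y≈-2.418661, sp=-2, e=sp−y≈0.418661; I≈-2.768924, D=e−e_prev≈2.537019; u=3/4·0.418661+2·(-2.768924)+1·2.537019≈-2.686834; next y=3/10·(-2.418661)+1/4·(-2.686834)≈-1.397307
n=11: y≈-1.397307, sp=-2, e=sp−y≈-0.602693; I≈-3.371617, D=e−e_prev≈-1.021354; u=3/4·(-0.602693)+2·(-3.371617)+1·(-1.021354)≈-8.216609; next y=3/10·(-1.397307)+1/4·(-8.216609)≈-2.473344
n=12: y≈-2.473344, sp=-2, e=sp−y≈0.473344; I≈-2.898273, D=e−e_prev≈1.076037; u=3/4·0.473344+2·(-2.898273)+1·1.076037≈-4.365501; next y=3/10·(-2.473344)+1/4·(-4.365501)≈-1.833378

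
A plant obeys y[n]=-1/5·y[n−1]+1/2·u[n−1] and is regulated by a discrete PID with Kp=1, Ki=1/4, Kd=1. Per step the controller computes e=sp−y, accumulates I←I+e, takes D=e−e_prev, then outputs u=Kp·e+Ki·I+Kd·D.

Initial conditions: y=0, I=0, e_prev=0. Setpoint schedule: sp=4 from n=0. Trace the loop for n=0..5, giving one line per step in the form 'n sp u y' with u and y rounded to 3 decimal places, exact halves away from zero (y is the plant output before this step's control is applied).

(exact arithmetic carried between steps; '≈' marks a value shown rounded to 6 d.p. or computed from one; I and e_prev carry over from the previous line; the table rounds u and y to 3 d.p., halves away from zero)
n=0: y=0, sp=4, e=sp−y=4; I=4, D=e−e_prev=4; u=1·4+1/4·4+1·4=9; next y=-1/5·0+1/2·9=4.5
n=1: y=4.5, sp=4, e=sp−y=-0.5; I=3.5, D=e−e_prev=-4.5; u=1·(-0.5)+1/4·3.5+1·(-4.5)=-4.125; next y=-1/5·4.5+1/2·(-4.125)=-2.9625
n=2: y=-2.9625, sp=4, e=sp−y=6.9625; I=10.4625, D=e−e_prev=7.4625; u=1·6.9625+1/4·10.4625+1·7.4625=17.040625; next y=-1/5·(-2.9625)+1/2·17.040625≈9.112813
n=3: y≈9.112813, sp=4, e=sp−y≈-5.112813; I≈5.349688, D=e−e_prev≈-12.075313; u=1·(-5.112813)+1/4·5.349688+1·(-12.075313)≈-15.850703; next y=-1/5·9.112813+1/2·(-15.850703)≈-9.747914
n=4: y≈-9.747914, sp=4, e=sp−y≈13.747914; I≈19.097602, D=e−e_prev≈18.860727; u=1·13.747914+1/4·19.097602+1·18.860727≈37.383041; next y=-1/5·(-9.747914)+1/2·37.383041≈20.641103
n=5: y≈20.641103, sp=4, e=sp−y≈-16.641103; I≈2.456498, D=e−e_prev≈-30.389017; u=1·(-16.641103)+1/4·2.456498+1·(-30.389017)≈-46.415996; next y=-1/5·20.641103+1/2·(-46.415996)≈-27.336219

0 4 9.000 0.000
1 4 -4.125 4.500
2 4 17.041 -2.963
3 4 -15.851 9.113
4 4 37.383 -9.748
5 4 -46.416 20.641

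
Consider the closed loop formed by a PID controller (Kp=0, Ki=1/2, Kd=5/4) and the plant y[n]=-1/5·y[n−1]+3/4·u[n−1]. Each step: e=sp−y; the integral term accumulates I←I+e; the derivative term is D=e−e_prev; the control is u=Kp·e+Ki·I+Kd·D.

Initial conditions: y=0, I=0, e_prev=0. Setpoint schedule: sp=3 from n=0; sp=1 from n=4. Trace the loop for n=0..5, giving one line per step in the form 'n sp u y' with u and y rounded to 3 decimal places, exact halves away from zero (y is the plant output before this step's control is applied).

0 3 5.250 0.000
1 3 -3.891 3.938
2 3 13.938 -3.705
3 3 -18.338 11.194
4 1 40.266 -15.992
5 1 -69.154 33.398

(exact arithmetic carried between steps; '≈' marks a value shown rounded to 6 d.p. or computed from one; I and e_prev carry over from the previous line; the table rounds u and y to 3 d.p., halves away from zero)
n=0: y=0, sp=3, e=sp−y=3; I=3, D=e−e_prev=3; u=0·3+1/2·3+5/4·3=5.25; next y=-1/5·0+3/4·5.25=3.9375
n=1: y=3.9375, sp=3, e=sp−y=-0.9375; I=2.0625, D=e−e_prev=-3.9375; u=0·(-0.9375)+1/2·2.0625+5/4·(-3.9375)=-3.890625; next y=-1/5·3.9375+3/4·(-3.890625)≈-3.705469
n=2: y≈-3.705469, sp=3, e=sp−y≈6.705469; I≈8.767969, D=e−e_prev≈7.642969; u=0·6.705469+1/2·8.767969+5/4·7.642969≈13.937695; next y=-1/5·(-3.705469)+3/4·13.937695≈11.194365
n=3: y≈11.194365, sp=3, e=sp−y≈-8.194365; I≈0.573604, D=e−e_prev≈-14.899834; u=0·(-8.194365)+1/2·0.573604+5/4·(-14.899834)≈-18.337991; next y=-1/5·11.194365+3/4·(-18.337991)≈-15.992366
n=4: y≈-15.992366, sp=1, e=sp−y≈16.992366; I≈17.565970, D=e−e_prev≈25.186731; u=0·16.992366+1/2·17.565970+5/4·25.186731≈40.266399; next y=-1/5·(-15.992366)+3/4·40.266399≈33.398272
n=5: y≈33.398272, sp=1, e=sp−y≈-32.398272; I≈-14.832303, D=e−e_prev≈-49.390639; u=0·(-32.398272)+1/2·(-14.832303)+5/4·(-49.390639)≈-69.154450; next y=-1/5·33.398272+3/4·(-69.154450)≈-58.545492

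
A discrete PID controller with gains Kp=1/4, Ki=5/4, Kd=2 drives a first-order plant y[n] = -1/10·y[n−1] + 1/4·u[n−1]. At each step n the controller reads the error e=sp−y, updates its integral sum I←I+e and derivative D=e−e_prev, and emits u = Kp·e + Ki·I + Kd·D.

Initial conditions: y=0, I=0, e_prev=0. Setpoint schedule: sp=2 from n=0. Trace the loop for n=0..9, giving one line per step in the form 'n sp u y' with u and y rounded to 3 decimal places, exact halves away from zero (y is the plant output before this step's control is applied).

0 2 7.000 0.000
1 2 -0.625 1.750
2 2 10.472 -0.331
3 2 -1.215 2.651
4 2 15.206 -0.569
5 2 -3.518 3.858
6 2 20.946 -1.265
7 2 -8.419 5.363
8 2 28.648 -2.641
9 2 -16.794 7.426

(exact arithmetic carried between steps; '≈' marks a value shown rounded to 6 d.p. or computed from one; I and e_prev carry over from the previous line; the table rounds u and y to 3 d.p., halves away from zero)
n=0: y=0, sp=2, e=sp−y=2; I=2, D=e−e_prev=2; u=1/4·2+5/4·2+2·2=7; next y=-1/10·0+1/4·7=1.75
n=1: y=1.75, sp=2, e=sp−y=0.25; I=2.25, D=e−e_prev=-1.75; u=1/4·0.25+5/4·2.25+2·(-1.75)=-0.625; next y=-1/10·1.75+1/4·(-0.625)=-0.33125
n=2: y=-0.33125, sp=2, e=sp−y=2.33125; I=4.58125, D=e−e_prev=2.08125; u=1/4·2.33125+5/4·4.58125+2·2.08125=10.471875; next y=-1/10·(-0.33125)+1/4·10.471875≈2.651094
n=3: y≈2.651094, sp=2, e=sp−y≈-0.651094; I≈3.930156, D=e−e_prev≈-2.982344; u=1/4·(-0.651094)+5/4·3.930156+2·(-2.982344)≈-1.214766; next y=-1/10·2.651094+1/4·(-1.214766)≈-0.568801
n=4: y≈-0.568801, sp=2, e=sp−y≈2.568801; I≈6.498957, D=e−e_prev≈3.219895; u=1/4·2.568801+5/4·6.498957+2·3.219895≈15.205686; next y=-1/10·(-0.568801)+1/4·15.205686≈3.858301
n=5: y≈3.858301, sp=2, e=sp−y≈-1.858301; I≈4.640656, D=e−e_prev≈-4.427102; u=1/4·(-1.858301)+5/4·4.640656+2·(-4.427102)≈-3.517960; next y=-1/10·3.858301+1/4·(-3.517960)≈-1.265320
n=6: y≈-1.265320, sp=2, e=sp−y≈3.265320; I≈7.905976, D=e−e_prev≈5.123622; u=1/4·3.265320+5/4·7.905976+2·5.123622≈20.946043; next y=-1/10·(-1.265320)+1/4·20.946043≈5.363043
n=7: y≈5.363043, sp=2, e=sp−y≈-3.363043; I≈4.542933, D=e−e_prev≈-6.628363; u=1/4·(-3.363043)+5/4·4.542933+2·(-6.628363)≈-8.418821; next y=-1/10·5.363043+1/4·(-8.418821)≈-2.641009
n=8: y≈-2.641009, sp=2, e=sp−y≈4.641009; I≈9.183942, D=e−e_prev≈8.004052; u=1/4·4.641009+5/4·9.183942+2·8.004052≈28.648285; next y=-1/10·(-2.641009)+1/4·28.648285≈7.426172
n=9: y≈7.426172, sp=2, e=sp−y≈-5.426172; I≈3.757770, D=e−e_prev≈-10.067182; u=1/4·(-5.426172)+5/4·3.757770+2·(-10.067182)≈-16.793694; next y=-1/10·7.426172+1/4·(-16.793694)≈-4.941041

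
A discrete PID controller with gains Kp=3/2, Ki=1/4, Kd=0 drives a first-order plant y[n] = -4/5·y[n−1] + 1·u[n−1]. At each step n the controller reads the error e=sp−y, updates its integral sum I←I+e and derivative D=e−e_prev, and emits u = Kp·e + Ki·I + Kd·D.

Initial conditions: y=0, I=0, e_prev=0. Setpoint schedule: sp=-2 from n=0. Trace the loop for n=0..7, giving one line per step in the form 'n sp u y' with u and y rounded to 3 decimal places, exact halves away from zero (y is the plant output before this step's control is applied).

(exact arithmetic carried between steps; '≈' marks a value shown rounded to 6 d.p. or computed from one; I and e_prev carry over from the previous line; the table rounds u and y to 3 d.p., halves away from zero)
n=0: y=0, sp=-2, e=sp−y=-2; I=-2, D=e−e_prev=-2; u=3/2·(-2)+1/4·(-2)+0·(-2)=-3.5; next y=-4/5·0+1·(-3.5)=-3.5
n=1: y=-3.5, sp=-2, e=sp−y=1.5; I=-0.5, D=e−e_prev=3.5; u=3/2·1.5+1/4·(-0.5)+0·3.5=2.125; next y=-4/5·(-3.5)+1·2.125=4.925
n=2: y=4.925, sp=-2, e=sp−y=-6.925; I=-7.425, D=e−e_prev=-8.425; u=3/2·(-6.925)+1/4·(-7.425)+0·(-8.425)=-12.24375; next y=-4/5·4.925+1·(-12.24375)=-16.18375
n=3: y=-16.18375, sp=-2, e=sp−y=14.18375; I=6.75875, D=e−e_prev=21.10875; u=3/2·14.18375+1/4·6.75875+0·21.10875≈22.965313; next y=-4/5·(-16.18375)+1·22.965313≈35.912313
n=4: y≈35.912313, sp=-2, e=sp−y≈-37.912313; I≈-31.153563, D=e−e_prev≈-52.096063; u=3/2·(-37.912313)+1/4·(-31.153563)+0·(-52.096063)≈-64.656859; next y=-4/5·35.912313+1·(-64.656859)≈-93.386709
n=5: y≈-93.386709, sp=-2, e=sp−y≈91.386709; I≈60.233147, D=e−e_prev≈129.299022; u=3/2·91.386709+1/4·60.233147+0·129.299022≈152.138351; next y=-4/5·(-93.386709)+1·152.138351≈226.847718
n=6: y≈226.847718, sp=-2, e=sp−y≈-228.847718; I≈-168.614571, D=e−e_prev≈-320.234428; u=3/2·(-228.847718)+1/4·(-168.614571)+0·(-320.234428)≈-385.425220; next y=-4/5·226.847718+1·(-385.425220)≈-566.903395
n=7: y≈-566.903395, sp=-2, e=sp−y≈564.903395; I≈396.288823, D=e−e_prev≈793.751113; u=3/2·564.903395+1/4·396.288823+0·793.751113≈946.427298; next y=-4/5·(-566.903395)+1·946.427298≈1399.950014

0 -2 -3.500 0.000
1 -2 2.125 -3.500
2 -2 -12.244 4.925
3 -2 22.965 -16.184
4 -2 -64.657 35.912
5 -2 152.138 -93.387
6 -2 -385.425 226.848
7 -2 946.427 -566.903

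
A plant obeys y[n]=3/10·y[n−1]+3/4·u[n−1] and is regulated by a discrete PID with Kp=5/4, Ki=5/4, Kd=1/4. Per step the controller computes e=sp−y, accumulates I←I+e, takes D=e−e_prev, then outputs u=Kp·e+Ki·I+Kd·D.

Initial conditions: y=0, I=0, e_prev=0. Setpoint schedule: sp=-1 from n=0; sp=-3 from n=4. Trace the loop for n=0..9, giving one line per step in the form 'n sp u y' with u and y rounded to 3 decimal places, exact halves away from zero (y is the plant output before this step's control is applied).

0 -1 -2.750 0.000
1 -1 1.922 -2.063
2 -1 -5.200 0.823
3 -1 5.551 -3.653
4 -3 -16.233 3.068
5 -3 17.748 -11.255
6 -3 -33.785 9.935
7 -3 44.150 -22.358
8 -3 -73.825 26.405
9 -3 104.703 -47.447

(exact arithmetic carried between steps; '≈' marks a value shown rounded to 6 d.p. or computed from one; I and e_prev carry over from the previous line; the table rounds u and y to 3 d.p., halves away from zero)
n=0: y=0, sp=-1, e=sp−y=-1; I=-1, D=e−e_prev=-1; u=5/4·(-1)+5/4·(-1)+1/4·(-1)=-2.75; next y=3/10·0+3/4·(-2.75)=-2.0625
n=1: y=-2.0625, sp=-1, e=sp−y=1.0625; I=0.0625, D=e−e_prev=2.0625; u=5/4·1.0625+5/4·0.0625+1/4·2.0625=1.921875; next y=3/10·(-2.0625)+3/4·1.921875≈0.822656
n=2: y≈0.822656, sp=-1, e=sp−y≈-1.822656; I≈-1.760156, D=e−e_prev≈-2.885156; u=5/4·(-1.822656)+5/4·(-1.760156)+1/4·(-2.885156)≈-5.199805; next y=3/10·0.822656+3/4·(-5.199805)≈-3.653057
n=3: y≈-3.653057, sp=-1, e=sp−y≈2.653057; I≈0.892900, D=e−e_prev≈4.475713; u=5/4·2.653057+5/4·0.892900+1/4·4.475713≈5.551375; next y=3/10·(-3.653057)+3/4·5.551375≈3.067614
n=4: y≈3.067614, sp=-3, e=sp−y≈-6.067614; I≈-5.174714, D=e−e_prev≈-8.720671; u=5/4·(-6.067614)+5/4·(-5.174714)+1/4·(-8.720671)≈-16.233077; next y=3/10·3.067614+3/4·(-16.233077)≈-11.254523
n=5: y≈-11.254523, sp=-3, e=sp−y≈8.254523; I≈3.079810, D=e−e_prev≈14.322137; u=5/4·8.254523+5/4·3.079810+1/4·14.322137≈17.748451; next y=3/10·(-11.254523)+3/4·17.748451≈9.934981
n=6: y≈9.934981, sp=-3, e=sp−y≈-12.934981; I≈-9.855171, D=e−e_prev≈-21.189505; u=5/4·(-12.934981)+5/4·(-9.855171)+1/4·(-21.189505)≈-33.785067; next y=3/10·9.934981+3/4·(-33.785067)≈-22.358306
n=7: y≈-22.358306, sp=-3, e=sp−y≈19.358306; I≈9.503135, D=e−e_prev≈32.293287; u=5/4·19.358306+5/4·9.503135+1/4·32.293287≈44.150122; next y=3/10·(-22.358306)+3/4·44.150122≈26.405100
n=8: y≈26.405100, sp=-3, e=sp−y≈-29.405100; I≈-19.901965, D=e−e_prev≈-48.763406; u=5/4·(-29.405100)+5/4·(-19.901965)+1/4·(-48.763406)≈-73.824683; next y=3/10·26.405100+3/4·(-73.824683)≈-47.446983
n=9: y≈-47.446983, sp=-3, e=sp−y≈44.446983; I≈24.545017, D=e−e_prev≈73.852083; u=5/4·44.446983+5/4·24.545017+1/4·73.852083≈104.703020; next y=3/10·(-47.446983)+3/4·104.703020≈64.293170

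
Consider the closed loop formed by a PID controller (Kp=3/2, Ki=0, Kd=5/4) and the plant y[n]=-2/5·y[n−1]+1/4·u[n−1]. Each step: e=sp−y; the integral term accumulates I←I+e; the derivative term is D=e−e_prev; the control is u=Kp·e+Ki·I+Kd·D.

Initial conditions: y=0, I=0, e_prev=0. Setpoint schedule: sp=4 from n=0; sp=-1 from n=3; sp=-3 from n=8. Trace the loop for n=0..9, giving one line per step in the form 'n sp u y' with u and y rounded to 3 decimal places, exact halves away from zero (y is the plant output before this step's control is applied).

(exact arithmetic carried between steps; '≈' marks a value shown rounded to 6 d.p. or computed from one; I and e_prev carry over from the previous line; the table rounds u and y to 3 d.p., halves away from zero)
n=0: y=0, sp=4, e=sp−y=4; I=4, D=e−e_prev=4; u=3/2·4+0·4+5/4·4=11; next y=-2/5·0+1/4·11=2.75
n=1: y=2.75, sp=4, e=sp−y=1.25; I=5.25, D=e−e_prev=-2.75; u=3/2·1.25+0·5.25+5/4·(-2.75)=-1.5625; next y=-2/5·2.75+1/4·(-1.5625)=-1.490625
n=2: y=-1.490625, sp=4, e=sp−y=5.490625; I=10.740625, D=e−e_prev=4.240625; u=3/2·5.490625+0·10.740625+5/4·4.240625≈13.536719; next y=-2/5·(-1.490625)+1/4·13.536719≈3.980430
n=3: y≈3.980430, sp=-1, e=sp−y≈-4.980430; I≈5.760195, D=e−e_prev≈-10.471055; u=3/2·(-4.980430)+0·5.760195+5/4·(-10.471055)≈-20.559463; next y=-2/5·3.980430+1/4·(-20.559463)≈-6.732038
n=4: y≈-6.732038, sp=-1, e=sp−y≈5.732038; I≈11.492233, D=e−e_prev≈10.712467; u=3/2·5.732038+0·11.492233+5/4·10.712467≈21.988641; next y=-2/5·(-6.732038)+1/4·21.988641≈8.189975
n=5: y≈8.189975, sp=-1, e=sp−y≈-9.189975; I≈2.302258, D=e−e_prev≈-14.922013; u=3/2·(-9.189975)+0·2.302258+5/4·(-14.922013)≈-32.437479; next y=-2/5·8.189975+1/4·(-32.437479)≈-11.385360
n=6: y≈-11.385360, sp=-1, e=sp−y≈10.385360; I≈12.687617, D=e−e_prev≈19.575335; u=3/2·10.385360+0·12.687617+5/4·19.575335≈40.047208; next y=-2/5·(-11.385360)+1/4·40.047208≈14.565946
n=7: y≈14.565946, sp=-1, e=sp−y≈-15.565946; I≈-2.878328, D=e−e_prev≈-25.951306; u=3/2·(-15.565946)+0·(-2.878328)+5/4·(-25.951306)≈-55.788051; next y=-2/5·14.565946+1/4·(-55.788051)≈-19.773391
n=8: y≈-19.773391, sp=-3, e=sp−y≈16.773391; I≈13.895063, D=e−e_prev≈32.339337; u=3/2·16.773391+0·13.895063+5/4·32.339337≈65.584258; next y=-2/5·(-19.773391)+1/4·65.584258≈24.305421
n=9: y≈24.305421, sp=-3, e=sp−y≈-27.305421; I≈-13.410358, D=e−e_prev≈-44.078812; u=3/2·(-27.305421)+0·(-13.410358)+5/4·(-44.078812)≈-96.056647; next y=-2/5·24.305421+1/4·(-96.056647)≈-33.736330

0 4 11.000 0.000
1 4 -1.563 2.750
2 4 13.537 -1.491
3 -1 -20.559 3.980
4 -1 21.989 -6.732
5 -1 -32.437 8.190
6 -1 40.047 -11.385
7 -1 -55.788 14.566
8 -3 65.584 -19.773
9 -3 -96.057 24.305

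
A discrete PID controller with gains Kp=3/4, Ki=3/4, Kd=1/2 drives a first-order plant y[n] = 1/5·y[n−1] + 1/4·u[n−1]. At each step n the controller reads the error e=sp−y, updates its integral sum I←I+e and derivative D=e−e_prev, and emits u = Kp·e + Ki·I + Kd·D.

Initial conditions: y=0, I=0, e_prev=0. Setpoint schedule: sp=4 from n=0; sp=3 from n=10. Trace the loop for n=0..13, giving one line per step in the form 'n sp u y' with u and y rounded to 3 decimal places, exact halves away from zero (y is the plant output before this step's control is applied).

0 4 8.000 0.000
1 4 5.000 2.000
2 4 8.200 1.650
3 4 8.328 2.380
4 4 9.552 2.558
5 4 10.039 2.900
6 4 10.655 3.090
7 4 11.049 3.282
8 4 11.410 3.419
9 4 11.679 3.536
10 3 9.904 3.627
11 3 10.830 3.201
12 3 10.174 3.348
13 3 10.256 3.213

(exact arithmetic carried between steps; '≈' marks a value shown rounded to 6 d.p. or computed from one; I and e_prev carry over from the previous line; the table rounds u and y to 3 d.p., halves away from zero)
n=0: y=0, sp=4, e=sp−y=4; I=4, D=e−e_prev=4; u=3/4·4+3/4·4+1/2·4=8; next y=1/5·0+1/4·8=2
n=1: y=2, sp=4, e=sp−y=2; I=6, D=e−e_prev=-2; u=3/4·2+3/4·6+1/2·(-2)=5; next y=1/5·2+1/4·5=1.65
n=2: y=1.65, sp=4, e=sp−y=2.35; I=8.35, D=e−e_prev=0.35; u=3/4·2.35+3/4·8.35+1/2·0.35=8.2; next y=1/5·1.65+1/4·8.2=2.38
n=3: y=2.38, sp=4, e=sp−y=1.62; I=9.97, D=e−e_prev=-0.73; u=3/4·1.62+3/4·9.97+1/2·(-0.73)=8.3275; next y=1/5·2.38+1/4·8.3275=2.557875
n=4: y=2.557875, sp=4, e=sp−y=1.442125; I=11.412125, D=e−e_prev=-0.177875; u=3/4·1.442125+3/4·11.412125+1/2·(-0.177875)=9.55175; next y=1/5·2.557875+1/4·9.55175≈2.899513
n=5: y≈2.899513, sp=4, e=sp−y≈1.100488; I≈12.512613, D=e−e_prev≈-0.341638; u=3/4·1.100488+3/4·12.512613+1/2·(-0.341638)≈10.039006; next y=1/5·2.899513+1/4·10.039006≈3.089654
n=6: y≈3.089654, sp=4, e=sp−y≈0.910346; I≈13.422958, D=e−e_prev≈-0.190142; u=3/4·0.910346+3/4·13.422958+1/2·(-0.190142)≈10.654908; next y=1/5·3.089654+1/4·10.654908≈3.281658
n=7: y≈3.281658, sp=4, e=sp−y≈0.718342; I≈14.141301, D=e−e_prev≈-0.192004; u=3/4·0.718342+3/4·14.141301+1/2·(-0.192004)≈11.048730; next y=1/5·3.281658+1/4·11.048730≈3.418514
n=8: y≈3.418514, sp=4, e=sp−y≈0.581486; I≈14.722787, D=e−e_prev≈-0.136856; u=3/4·0.581486+3/4·14.722787+1/2·(-0.136856)≈11.409776; next y=1/5·3.418514+1/4·11.409776≈3.536147
n=9: y≈3.536147, sp=4, e=sp−y≈0.463853; I≈15.186640, D=e−e_prev≈-0.117633; u=3/4·0.463853+3/4·15.186640+1/2·(-0.117633)≈11.679053; next y=1/5·3.536147+1/4·11.679053≈3.626993
n=10: y≈3.626993, sp=3, e=sp−y≈-0.626993; I≈14.559647, D=e−e_prev≈-1.090846; u=3/4·(-0.626993)+3/4·14.559647+1/2·(-1.090846)≈9.904068; next y=1/5·3.626993+1/4·9.904068≈3.201415
n=11: y≈3.201415, sp=3, e=sp−y≈-0.201415; I≈14.358232, D=e−e_prev≈0.425577; u=3/4·(-0.201415)+3/4·14.358232+1/2·0.425577≈10.830401; next y=1/5·3.201415+1/4·10.830401≈3.347883
n=12: y≈3.347883, sp=3, e=sp−y≈-0.347883; I≈14.010348, D=e−e_prev≈-0.146468; u=3/4·(-0.347883)+3/4·14.010348+1/2·(-0.146468)≈10.173615; next y=1/5·3.347883+1/4·10.173615≈3.212980
n=13: y≈3.212980, sp=3, e=sp−y≈-0.212980; I≈13.797368, D=e−e_prev≈0.134903; u=3/4·(-0.212980)+3/4·13.797368+1/2·0.134903≈10.255742; next y=1/5·3.212980+1/4·10.255742≈3.206532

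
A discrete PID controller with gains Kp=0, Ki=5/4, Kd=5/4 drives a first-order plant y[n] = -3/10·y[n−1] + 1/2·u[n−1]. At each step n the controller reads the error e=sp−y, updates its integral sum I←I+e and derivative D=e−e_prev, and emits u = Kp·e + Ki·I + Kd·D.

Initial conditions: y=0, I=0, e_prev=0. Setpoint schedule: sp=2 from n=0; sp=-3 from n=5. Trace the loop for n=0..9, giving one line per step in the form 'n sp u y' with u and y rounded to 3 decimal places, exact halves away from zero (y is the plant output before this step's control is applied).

(exact arithmetic carried between steps; '≈' marks a value shown rounded to 6 d.p. or computed from one; I and e_prev carry over from the previous line; the table rounds u and y to 3 d.p., halves away from zero)
n=0: y=0, sp=2, e=sp−y=2; I=2, D=e−e_prev=2; u=0·2+5/4·2+5/4·2=5; next y=-3/10·0+1/2·5=2.5
n=1: y=2.5, sp=2, e=sp−y=-0.5; I=1.5, D=e−e_prev=-2.5; u=0·(-0.5)+5/4·1.5+5/4·(-2.5)=-1.25; next y=-3/10·2.5+1/2·(-1.25)=-1.375
n=2: y=-1.375, sp=2, e=sp−y=3.375; I=4.875, D=e−e_prev=3.875; u=0·3.375+5/4·4.875+5/4·3.875=10.9375; next y=-3/10·(-1.375)+1/2·10.9375=5.88125
n=3: y=5.88125, sp=2, e=sp−y=-3.88125; I=0.99375, D=e−e_prev=-7.25625; u=0·(-3.88125)+5/4·0.99375+5/4·(-7.25625)=-7.828125; next y=-3/10·5.88125+1/2·(-7.828125)≈-5.678438
n=4: y≈-5.678438, sp=2, e=sp−y≈7.678438; I≈8.672188, D=e−e_prev≈11.559688; u=0·7.678438+5/4·8.672188+5/4·11.559688≈25.289844; next y=-3/10·(-5.678438)+1/2·25.289844≈14.348453
n=5: y≈14.348453, sp=-3, e=sp−y≈-17.348453; I≈-8.676266, D=e−e_prev≈-25.026891; u=0·(-17.348453)+5/4·(-8.676266)+5/4·(-25.026891)≈-42.128945; next y=-3/10·14.348453+1/2·(-42.128945)≈-25.369009
n=6: y≈-25.369009, sp=-3, e=sp−y≈22.369009; I≈13.692743, D=e−e_prev≈39.717462; u=0·22.369009+5/4·13.692743+5/4·39.717462≈66.762756; next y=-3/10·(-25.369009)+1/2·66.762756≈40.992081
n=7: y≈40.992081, sp=-3, e=sp−y≈-43.992081; I≈-30.299338, D=e−e_prev≈-66.361089; u=0·(-43.992081)+5/4·(-30.299338)+5/4·(-66.361089)≈-120.825533; next y=-3/10·40.992081+1/2·(-120.825533)≈-72.710391
n=8: y≈-72.710391, sp=-3, e=sp−y≈69.710391; I≈39.411053, D=e−e_prev≈113.702471; u=0·69.710391+5/4·39.411053+5/4·113.702471≈191.391906; next y=-3/10·(-72.710391)+1/2·191.391906≈117.509070
n=9: y≈117.509070, sp=-3, e=sp−y≈-120.509070; I≈-81.098017, D=e−e_prev≈-190.219461; u=0·(-120.509070)+5/4·(-81.098017)+5/4·(-190.219461)≈-339.146847; next y=-3/10·117.509070+1/2·(-339.146847)≈-204.826145

0 2 5.000 0.000
1 2 -1.250 2.500
2 2 10.938 -1.375
3 2 -7.828 5.881
4 2 25.290 -5.678
5 -3 -42.129 14.348
6 -3 66.763 -25.369
7 -3 -120.826 40.992
8 -3 191.392 -72.710
9 -3 -339.147 117.509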